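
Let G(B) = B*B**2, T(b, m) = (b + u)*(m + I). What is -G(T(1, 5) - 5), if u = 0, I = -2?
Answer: 8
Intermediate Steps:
T(b, m) = b*(-2 + m) (T(b, m) = (b + 0)*(m - 2) = b*(-2 + m))
G(B) = B**3
-G(T(1, 5) - 5) = -(1*(-2 + 5) - 5)**3 = -(1*3 - 5)**3 = -(3 - 5)**3 = -1*(-2)**3 = -1*(-8) = 8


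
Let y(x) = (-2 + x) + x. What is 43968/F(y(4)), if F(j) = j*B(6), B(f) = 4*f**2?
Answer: 458/9 ≈ 50.889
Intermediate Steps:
y(x) = -2 + 2*x
F(j) = 144*j (F(j) = j*(4*6**2) = j*(4*36) = j*144 = 144*j)
43968/F(y(4)) = 43968/((144*(-2 + 2*4))) = 43968/((144*(-2 + 8))) = 43968/((144*6)) = 43968/864 = 43968*(1/864) = 458/9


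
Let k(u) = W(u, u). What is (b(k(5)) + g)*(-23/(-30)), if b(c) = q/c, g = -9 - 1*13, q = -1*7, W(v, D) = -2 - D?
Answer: -161/10 ≈ -16.100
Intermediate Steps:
k(u) = -2 - u
q = -7
g = -22 (g = -9 - 13 = -22)
b(c) = -7/c
(b(k(5)) + g)*(-23/(-30)) = (-7/(-2 - 1*5) - 22)*(-23/(-30)) = (-7/(-2 - 5) - 22)*(-23*(-1/30)) = (-7/(-7) - 22)*(23/30) = (-7*(-⅐) - 22)*(23/30) = (1 - 22)*(23/30) = -21*23/30 = -161/10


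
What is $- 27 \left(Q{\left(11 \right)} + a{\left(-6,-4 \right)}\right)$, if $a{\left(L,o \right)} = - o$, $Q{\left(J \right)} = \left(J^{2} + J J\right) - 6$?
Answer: $-6480$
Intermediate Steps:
$Q{\left(J \right)} = -6 + 2 J^{2}$ ($Q{\left(J \right)} = \left(J^{2} + J^{2}\right) - 6 = 2 J^{2} - 6 = -6 + 2 J^{2}$)
$- 27 \left(Q{\left(11 \right)} + a{\left(-6,-4 \right)}\right) = - 27 \left(\left(-6 + 2 \cdot 11^{2}\right) - -4\right) = - 27 \left(\left(-6 + 2 \cdot 121\right) + 4\right) = - 27 \left(\left(-6 + 242\right) + 4\right) = - 27 \left(236 + 4\right) = \left(-27\right) 240 = -6480$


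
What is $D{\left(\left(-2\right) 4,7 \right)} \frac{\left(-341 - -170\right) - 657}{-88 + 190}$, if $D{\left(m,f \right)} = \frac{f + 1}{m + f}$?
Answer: $\frac{1104}{17} \approx 64.941$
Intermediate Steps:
$D{\left(m,f \right)} = \frac{1 + f}{f + m}$
$D{\left(\left(-2\right) 4,7 \right)} \frac{\left(-341 - -170\right) - 657}{-88 + 190} = \frac{1 + 7}{7 - 8} \frac{\left(-341 - -170\right) - 657}{-88 + 190} = \frac{1}{7 - 8} \cdot 8 \frac{\left(-341 + 170\right) - 657}{102} = \frac{1}{-1} \cdot 8 \left(-171 - 657\right) \frac{1}{102} = \left(-1\right) 8 \left(\left(-828\right) \frac{1}{102}\right) = \left(-8\right) \left(- \frac{138}{17}\right) = \frac{1104}{17}$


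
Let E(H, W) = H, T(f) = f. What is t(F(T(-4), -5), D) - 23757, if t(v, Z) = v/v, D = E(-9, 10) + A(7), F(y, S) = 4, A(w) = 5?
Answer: -23756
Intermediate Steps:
D = -4 (D = -9 + 5 = -4)
t(v, Z) = 1
t(F(T(-4), -5), D) - 23757 = 1 - 23757 = -23756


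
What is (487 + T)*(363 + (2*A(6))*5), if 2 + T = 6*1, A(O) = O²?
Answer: 354993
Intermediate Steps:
T = 4 (T = -2 + 6*1 = -2 + 6 = 4)
(487 + T)*(363 + (2*A(6))*5) = (487 + 4)*(363 + (2*6²)*5) = 491*(363 + (2*36)*5) = 491*(363 + 72*5) = 491*(363 + 360) = 491*723 = 354993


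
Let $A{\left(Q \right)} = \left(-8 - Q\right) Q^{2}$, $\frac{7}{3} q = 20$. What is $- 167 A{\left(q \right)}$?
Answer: $\frac{69739200}{343} \approx 2.0332 \cdot 10^{5}$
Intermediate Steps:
$q = \frac{60}{7}$ ($q = \frac{3}{7} \cdot 20 = \frac{60}{7} \approx 8.5714$)
$A{\left(Q \right)} = Q^{2} \left(-8 - Q\right)$
$- 167 A{\left(q \right)} = - 167 \left(\frac{60}{7}\right)^{2} \left(-8 - \frac{60}{7}\right) = - 167 \frac{3600 \left(-8 - \frac{60}{7}\right)}{49} = - 167 \cdot \frac{3600}{49} \left(- \frac{116}{7}\right) = \left(-167\right) \left(- \frac{417600}{343}\right) = \frac{69739200}{343}$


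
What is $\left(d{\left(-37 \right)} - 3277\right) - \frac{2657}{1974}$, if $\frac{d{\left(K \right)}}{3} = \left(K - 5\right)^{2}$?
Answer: $\frac{3974953}{1974} \approx 2013.7$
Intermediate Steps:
$d{\left(K \right)} = 3 \left(-5 + K\right)^{2}$ ($d{\left(K \right)} = 3 \left(K - 5\right)^{2} = 3 \left(-5 + K\right)^{2}$)
$\left(d{\left(-37 \right)} - 3277\right) - \frac{2657}{1974} = \left(3 \left(-5 - 37\right)^{2} - 3277\right) - \frac{2657}{1974} = \left(3 \left(-42\right)^{2} - 3277\right) - \frac{2657}{1974} = \left(3 \cdot 1764 - 3277\right) - \frac{2657}{1974} = \left(5292 - 3277\right) - \frac{2657}{1974} = 2015 - \frac{2657}{1974} = \frac{3974953}{1974}$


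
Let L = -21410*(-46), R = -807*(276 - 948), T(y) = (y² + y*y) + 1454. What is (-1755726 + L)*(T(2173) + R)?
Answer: -7699113595456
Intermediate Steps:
T(y) = 1454 + 2*y² (T(y) = (y² + y²) + 1454 = 2*y² + 1454 = 1454 + 2*y²)
R = 542304 (R = -807*(-672) = 542304)
L = 984860
(-1755726 + L)*(T(2173) + R) = (-1755726 + 984860)*((1454 + 2*2173²) + 542304) = -770866*((1454 + 2*4721929) + 542304) = -770866*((1454 + 9443858) + 542304) = -770866*(9445312 + 542304) = -770866*9987616 = -7699113595456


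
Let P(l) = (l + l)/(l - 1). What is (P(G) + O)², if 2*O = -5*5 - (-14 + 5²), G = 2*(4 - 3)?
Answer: 196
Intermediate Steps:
G = 2 (G = 2*1 = 2)
P(l) = 2*l/(-1 + l) (P(l) = (2*l)/(-1 + l) = 2*l/(-1 + l))
O = -18 (O = (-5*5 - (-14 + 5²))/2 = (-25 - (-14 + 25))/2 = (-25 - 1*11)/2 = (-25 - 11)/2 = (½)*(-36) = -18)
(P(G) + O)² = (2*2/(-1 + 2) - 18)² = (2*2/1 - 18)² = (2*2*1 - 18)² = (4 - 18)² = (-14)² = 196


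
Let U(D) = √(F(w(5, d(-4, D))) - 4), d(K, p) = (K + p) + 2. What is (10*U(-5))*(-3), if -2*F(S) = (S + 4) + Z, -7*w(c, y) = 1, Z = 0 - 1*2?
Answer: -15*I*√966/7 ≈ -66.601*I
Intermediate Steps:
Z = -2 (Z = 0 - 2 = -2)
d(K, p) = 2 + K + p
w(c, y) = -⅐ (w(c, y) = -⅐*1 = -⅐)
F(S) = -1 - S/2 (F(S) = -((S + 4) - 2)/2 = -((4 + S) - 2)/2 = -(2 + S)/2 = -1 - S/2)
U(D) = I*√966/14 (U(D) = √((-1 - ½*(-⅐)) - 4) = √((-1 + 1/14) - 4) = √(-13/14 - 4) = √(-69/14) = I*√966/14)
(10*U(-5))*(-3) = (10*(I*√966/14))*(-3) = (5*I*√966/7)*(-3) = -15*I*√966/7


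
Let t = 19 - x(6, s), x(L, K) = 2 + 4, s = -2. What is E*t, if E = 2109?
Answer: 27417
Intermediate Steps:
x(L, K) = 6
t = 13 (t = 19 - 1*6 = 19 - 6 = 13)
E*t = 2109*13 = 27417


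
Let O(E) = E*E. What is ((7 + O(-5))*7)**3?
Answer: 11239424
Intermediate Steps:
O(E) = E**2
((7 + O(-5))*7)**3 = ((7 + (-5)**2)*7)**3 = ((7 + 25)*7)**3 = (32*7)**3 = 224**3 = 11239424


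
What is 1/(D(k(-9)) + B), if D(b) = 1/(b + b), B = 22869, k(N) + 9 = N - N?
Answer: 18/411641 ≈ 4.3727e-5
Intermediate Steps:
k(N) = -9 (k(N) = -9 + (N - N) = -9 + 0 = -9)
D(b) = 1/(2*b)
1/(D(k(-9)) + B) = 1/((1/2)/(-9) + 22869) = 1/((1/2)*(-1/9) + 22869) = 1/(-1/18 + 22869) = 1/(411641/18) = 18/411641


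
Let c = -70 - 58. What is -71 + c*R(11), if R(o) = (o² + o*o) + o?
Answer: -32455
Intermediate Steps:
R(o) = o + 2*o² (R(o) = (o² + o²) + o = 2*o² + o = o + 2*o²)
c = -128
-71 + c*R(11) = -71 - 1408*(1 + 2*11) = -71 - 1408*(1 + 22) = -71 - 1408*23 = -71 - 128*253 = -71 - 32384 = -32455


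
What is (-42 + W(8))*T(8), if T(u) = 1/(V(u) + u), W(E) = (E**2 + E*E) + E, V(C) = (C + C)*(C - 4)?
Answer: 47/36 ≈ 1.3056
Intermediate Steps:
V(C) = 2*C*(-4 + C) (V(C) = (2*C)*(-4 + C) = 2*C*(-4 + C))
W(E) = E + 2*E**2 (W(E) = (E**2 + E**2) + E = 2*E**2 + E = E + 2*E**2)
T(u) = 1/(u + 2*u*(-4 + u)) (T(u) = 1/(2*u*(-4 + u) + u) = 1/(u + 2*u*(-4 + u)))
(-42 + W(8))*T(8) = (-42 + 8*(1 + 2*8))*(1/(8*(-7 + 2*8))) = (-42 + 8*(1 + 16))*(1/(8*(-7 + 16))) = (-42 + 8*17)*((1/8)/9) = (-42 + 136)*((1/8)*(1/9)) = 94*(1/72) = 47/36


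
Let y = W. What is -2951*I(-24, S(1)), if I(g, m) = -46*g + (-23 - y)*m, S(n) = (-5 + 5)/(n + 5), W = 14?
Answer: -3257904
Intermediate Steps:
y = 14
S(n) = 0 (S(n) = 0/(5 + n) = 0)
I(g, m) = -46*g - 37*m (I(g, m) = -46*g + (-23 - 1*14)*m = -46*g + (-23 - 14)*m = -46*g - 37*m)
-2951*I(-24, S(1)) = -2951*(-46*(-24) - 37*0) = -2951*(1104 + 0) = -2951*1104 = -3257904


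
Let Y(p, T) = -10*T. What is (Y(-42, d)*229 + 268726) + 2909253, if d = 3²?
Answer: 3157369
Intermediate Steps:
d = 9
(Y(-42, d)*229 + 268726) + 2909253 = (-10*9*229 + 268726) + 2909253 = (-90*229 + 268726) + 2909253 = (-20610 + 268726) + 2909253 = 248116 + 2909253 = 3157369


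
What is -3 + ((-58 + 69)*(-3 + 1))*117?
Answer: -2577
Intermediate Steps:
-3 + ((-58 + 69)*(-3 + 1))*117 = -3 + (11*(-2))*117 = -3 - 22*117 = -3 - 2574 = -2577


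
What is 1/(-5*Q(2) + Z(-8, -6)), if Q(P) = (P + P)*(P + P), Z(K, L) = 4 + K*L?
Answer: -1/28 ≈ -0.035714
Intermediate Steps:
Q(P) = 4*P² (Q(P) = (2*P)*(2*P) = 4*P²)
1/(-5*Q(2) + Z(-8, -6)) = 1/(-20*2² + (4 - 8*(-6))) = 1/(-20*4 + (4 + 48)) = 1/(-5*16 + 52) = 1/(-80 + 52) = 1/(-28) = -1/28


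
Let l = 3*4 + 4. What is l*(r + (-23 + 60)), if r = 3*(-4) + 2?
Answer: 432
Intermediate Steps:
r = -10 (r = -12 + 2 = -10)
l = 16 (l = 12 + 4 = 16)
l*(r + (-23 + 60)) = 16*(-10 + (-23 + 60)) = 16*(-10 + 37) = 16*27 = 432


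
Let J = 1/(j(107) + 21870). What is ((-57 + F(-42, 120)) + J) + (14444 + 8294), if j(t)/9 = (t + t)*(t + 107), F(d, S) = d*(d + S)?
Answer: 8422429771/434034 ≈ 19405.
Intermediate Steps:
F(d, S) = d*(S + d)
j(t) = 18*t*(107 + t) (j(t) = 9*((t + t)*(t + 107)) = 9*((2*t)*(107 + t)) = 9*(2*t*(107 + t)) = 18*t*(107 + t))
J = 1/434034 (J = 1/(18*107*(107 + 107) + 21870) = 1/(18*107*214 + 21870) = 1/(412164 + 21870) = 1/434034 ≈ 2.3040e-6)
((-57 + F(-42, 120)) + J) + (14444 + 8294) = ((-57 - 42*(120 - 42)) + 1/434034) + (14444 + 8294) = ((-57 - 42*78) + 1/434034) + 22738 = ((-57 - 3276) + 1/434034) + 22738 = (-3333 + 1/434034) + 22738 = -1446635321/434034 + 22738 = 8422429771/434034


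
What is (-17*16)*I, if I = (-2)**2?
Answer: -1088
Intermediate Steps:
I = 4
(-17*16)*I = -17*16*4 = -272*4 = -1088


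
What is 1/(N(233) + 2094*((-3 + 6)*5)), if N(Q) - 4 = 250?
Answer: 1/31664 ≈ 3.1582e-5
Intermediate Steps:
N(Q) = 254 (N(Q) = 4 + 250 = 254)
1/(N(233) + 2094*((-3 + 6)*5)) = 1/(254 + 2094*((-3 + 6)*5)) = 1/(254 + 2094*(3*5)) = 1/(254 + 2094*15) = 1/(254 + 31410) = 1/31664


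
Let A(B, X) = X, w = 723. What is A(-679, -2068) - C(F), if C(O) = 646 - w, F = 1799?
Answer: -1991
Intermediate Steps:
C(O) = -77 (C(O) = 646 - 1*723 = 646 - 723 = -77)
A(-679, -2068) - C(F) = -2068 - 1*(-77) = -2068 + 77 = -1991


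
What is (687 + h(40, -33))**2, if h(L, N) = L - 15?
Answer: 506944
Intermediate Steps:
h(L, N) = -15 + L
(687 + h(40, -33))**2 = (687 + (-15 + 40))**2 = (687 + 25)**2 = 712**2 = 506944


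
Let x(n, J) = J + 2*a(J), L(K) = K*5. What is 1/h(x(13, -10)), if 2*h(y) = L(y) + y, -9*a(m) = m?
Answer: -3/70 ≈ -0.042857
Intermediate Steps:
L(K) = 5*K
a(m) = -m/9
x(n, J) = 7*J/9 (x(n, J) = J + 2*(-J/9) = J - 2*J/9 = 7*J/9)
h(y) = 3*y (h(y) = (5*y + y)/2 = (6*y)/2 = 3*y)
1/h(x(13, -10)) = 1/(3*((7/9)*(-10))) = 1/(3*(-70/9)) = 1/(-70/3) = -3/70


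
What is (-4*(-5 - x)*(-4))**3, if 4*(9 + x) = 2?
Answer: 175616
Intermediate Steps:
x = -17/2 (x = -9 + (1/4)*2 = -9 + 1/2 = -17/2 ≈ -8.5000)
(-4*(-5 - x)*(-4))**3 = (-4*(-5 - 1*(-17/2))*(-4))**3 = (-4*(-5 + 17/2)*(-4))**3 = (-4*7/2*(-4))**3 = (-14*(-4))**3 = 56**3 = 175616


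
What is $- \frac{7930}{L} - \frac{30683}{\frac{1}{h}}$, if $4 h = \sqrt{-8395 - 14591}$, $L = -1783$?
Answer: $\frac{7930}{1783} - \frac{92049 i \sqrt{2554}}{4} \approx 4.4476 - 1.163 \cdot 10^{6} i$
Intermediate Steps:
$h = \frac{3 i \sqrt{2554}}{4}$ ($h = \frac{\sqrt{-8395 - 14591}}{4} = \frac{\sqrt{-22986}}{4} = \frac{3 i \sqrt{2554}}{4} \approx 37.903 i$)
$- \frac{7930}{L} - \frac{30683}{\frac{1}{h}} = - \frac{7930}{-1783} - \frac{30683}{\frac{1}{\frac{3}{4} i \sqrt{2554}}} = \left(-7930\right) \left(- \frac{1}{1783}\right) - \frac{30683}{\left(- \frac{2}{3831}\right) i \sqrt{2554}} = \frac{7930}{1783} - 30683 \frac{3 i \sqrt{2554}}{4} = \frac{7930}{1783} - \frac{92049 i \sqrt{2554}}{4}$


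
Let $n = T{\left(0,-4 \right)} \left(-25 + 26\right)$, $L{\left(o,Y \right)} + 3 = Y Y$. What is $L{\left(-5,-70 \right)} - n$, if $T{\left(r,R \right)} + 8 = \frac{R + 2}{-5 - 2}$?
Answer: $\frac{34333}{7} \approx 4904.7$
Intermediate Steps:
$T{\left(r,R \right)} = - \frac{58}{7} - \frac{R}{7}$ ($T{\left(r,R \right)} = -8 + \frac{R + 2}{-5 - 2} = -8 + \frac{2 + R}{-7} = -8 + \left(2 + R\right) \left(- \frac{1}{7}\right) = -8 - \left(\frac{2}{7} + \frac{R}{7}\right) = - \frac{58}{7} - \frac{R}{7}$)
$L{\left(o,Y \right)} = -3 + Y^{2}$ ($L{\left(o,Y \right)} = -3 + Y Y = -3 + Y^{2}$)
$n = - \frac{54}{7}$ ($n = \left(- \frac{58}{7} - - \frac{4}{7}\right) \left(-25 + 26\right) = \left(- \frac{58}{7} + \frac{4}{7}\right) 1 = \left(- \frac{54}{7}\right) 1 = - \frac{54}{7} \approx -7.7143$)
$L{\left(-5,-70 \right)} - n = \left(-3 + \left(-70\right)^{2}\right) - - \frac{54}{7} = \left(-3 + 4900\right) + \frac{54}{7} = 4897 + \frac{54}{7} = \frac{34333}{7}$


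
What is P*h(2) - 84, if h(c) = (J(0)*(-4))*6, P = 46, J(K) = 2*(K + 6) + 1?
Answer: -14436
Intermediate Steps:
J(K) = 13 + 2*K (J(K) = 2*(6 + K) + 1 = (12 + 2*K) + 1 = 13 + 2*K)
h(c) = -312 (h(c) = ((13 + 2*0)*(-4))*6 = ((13 + 0)*(-4))*6 = (13*(-4))*6 = -52*6 = -312)
P*h(2) - 84 = 46*(-312) - 84 = -14352 - 84 = -14436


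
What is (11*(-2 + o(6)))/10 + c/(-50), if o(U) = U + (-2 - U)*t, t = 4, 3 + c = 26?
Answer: -1563/50 ≈ -31.260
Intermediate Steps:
c = 23 (c = -3 + 26 = 23)
o(U) = -8 - 3*U (o(U) = U + (-2 - U)*4 = U + (-8 - 4*U) = -8 - 3*U)
(11*(-2 + o(6)))/10 + c/(-50) = (11*(-2 + (-8 - 3*6)))/10 + 23/(-50) = (11*(-2 + (-8 - 18)))*(⅒) + 23*(-1/50) = (11*(-2 - 26))*(⅒) - 23/50 = (11*(-28))*(⅒) - 23/50 = -308*⅒ - 23/50 = -154/5 - 23/50 = -1563/50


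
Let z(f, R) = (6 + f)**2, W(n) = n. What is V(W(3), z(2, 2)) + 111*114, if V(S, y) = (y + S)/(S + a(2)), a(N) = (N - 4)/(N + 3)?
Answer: 164837/13 ≈ 12680.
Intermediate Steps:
a(N) = (-4 + N)/(3 + N)
V(S, y) = (S + y)/(-2/5 + S) (V(S, y) = (y + S)/(S + (-4 + 2)/(3 + 2)) = (S + y)/(S - 2/5) = (S + y)/(-2/5 + S))
V(W(3), z(2, 2)) + 111*114 = 5*(3 + (6 + 2)**2)/(-2 + 5*3) + 111*114 = 5*(3 + 8**2)/(-2 + 15) + 12654 = 5*(3 + 64)/13 + 12654 = 5*(1/13)*67 + 12654 = 335/13 + 12654 = 164837/13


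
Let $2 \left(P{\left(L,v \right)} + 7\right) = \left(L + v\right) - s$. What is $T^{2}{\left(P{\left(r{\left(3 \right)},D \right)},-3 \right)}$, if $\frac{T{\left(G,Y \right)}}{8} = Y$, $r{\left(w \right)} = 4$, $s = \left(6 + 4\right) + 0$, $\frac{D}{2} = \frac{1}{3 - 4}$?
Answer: $576$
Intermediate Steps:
$D = -2$ ($D = \frac{2}{3 - 4} = \frac{2}{-1} = 2 \left(-1\right) = -2$)
$s = 10$ ($s = 10 + 0 = 10$)
$P{\left(L,v \right)} = -12 + \frac{L}{2} + \frac{v}{2}$ ($P{\left(L,v \right)} = -7 + \frac{\left(L + v\right) - 10}{2} = -7 + \frac{-10 + L + v}{2} = -7 + \left(-5 + \frac{L}{2} + \frac{v}{2}\right) = -12 + \frac{L}{2} + \frac{v}{2}$)
$T{\left(G,Y \right)} = 8 Y$
$T^{2}{\left(P{\left(r{\left(3 \right)},D \right)},-3 \right)} = \left(8 \left(-3\right)\right)^{2} = \left(-24\right)^{2} = 576$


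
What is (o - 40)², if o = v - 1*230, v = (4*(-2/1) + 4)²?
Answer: 64516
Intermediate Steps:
v = 16 (v = (4*(-2*1) + 4)² = (4*(-2) + 4)² = (-8 + 4)² = (-4)² = 16)
o = -214 (o = 16 - 1*230 = 16 - 230 = -214)
(o - 40)² = (-214 - 40)² = (-254)² = 64516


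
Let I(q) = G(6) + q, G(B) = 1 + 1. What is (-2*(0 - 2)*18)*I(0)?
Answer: 144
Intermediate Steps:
G(B) = 2
I(q) = 2 + q
(-2*(0 - 2)*18)*I(0) = (-2*(0 - 2)*18)*(2 + 0) = (-2*(-2)*18)*2 = (4*18)*2 = 72*2 = 144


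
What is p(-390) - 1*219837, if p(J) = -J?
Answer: -219447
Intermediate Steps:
p(-390) - 1*219837 = -1*(-390) - 1*219837 = 390 - 219837 = -219447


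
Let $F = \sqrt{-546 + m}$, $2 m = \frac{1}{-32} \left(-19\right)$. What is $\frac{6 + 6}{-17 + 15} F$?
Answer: $- \frac{15 i \sqrt{1397}}{4} \approx - 140.16 i$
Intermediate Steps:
$m = \frac{19}{64}$ ($m = \frac{\frac{1}{-32} \left(-19\right)}{2} = \frac{\left(- \frac{1}{32}\right) \left(-19\right)}{2} = \frac{1}{2} \cdot \frac{19}{32} = \frac{19}{64} \approx 0.29688$)
$F = \frac{5 i \sqrt{1397}}{8}$ ($F = \sqrt{-546 + \frac{19}{64}} = \sqrt{- \frac{34925}{64}} = \frac{5 i \sqrt{1397}}{8} \approx 23.36 i$)
$\frac{6 + 6}{-17 + 15} F = \frac{6 + 6}{-17 + 15} \frac{5 i \sqrt{1397}}{8} = \frac{12}{-2} \frac{5 i \sqrt{1397}}{8} = 12 \left(- \frac{1}{2}\right) \frac{5 i \sqrt{1397}}{8} = - 6 \frac{5 i \sqrt{1397}}{8} = - \frac{15 i \sqrt{1397}}{4}$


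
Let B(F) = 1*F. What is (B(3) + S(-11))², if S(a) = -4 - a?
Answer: 100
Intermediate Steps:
B(F) = F
(B(3) + S(-11))² = (3 + (-4 - 1*(-11)))² = (3 + (-4 + 11))² = (3 + 7)² = 10² = 100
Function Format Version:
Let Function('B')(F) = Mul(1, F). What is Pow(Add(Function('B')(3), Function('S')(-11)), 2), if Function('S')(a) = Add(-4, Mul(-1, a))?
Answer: 100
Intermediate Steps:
Function('B')(F) = F
Pow(Add(Function('B')(3), Function('S')(-11)), 2) = Pow(Add(3, Add(-4, Mul(-1, -11))), 2) = Pow(Add(3, Add(-4, 11)), 2) = Pow(Add(3, 7), 2) = Pow(10, 2) = 100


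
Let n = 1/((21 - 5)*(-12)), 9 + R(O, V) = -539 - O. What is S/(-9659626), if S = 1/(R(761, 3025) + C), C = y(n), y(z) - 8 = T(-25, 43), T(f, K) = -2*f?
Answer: 1/12084192126 ≈ 8.2753e-11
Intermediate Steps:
R(O, V) = -548 - O (R(O, V) = -9 + (-539 - O) = -548 - O)
n = -1/192 (n = 1/(16*(-12)) = 1/(-192) = -1/192 ≈ -0.0052083)
y(z) = 58 (y(z) = 8 - 2*(-25) = 8 + 50 = 58)
C = 58
S = -1/1251 (S = 1/((-548 - 1*761) + 58) = 1/((-548 - 761) + 58) = 1/(-1309 + 58) = 1/(-1251) = -1/1251 ≈ -0.00079936)
S/(-9659626) = -1/1251/(-9659626) = -1/1251*(-1/9659626) = 1/12084192126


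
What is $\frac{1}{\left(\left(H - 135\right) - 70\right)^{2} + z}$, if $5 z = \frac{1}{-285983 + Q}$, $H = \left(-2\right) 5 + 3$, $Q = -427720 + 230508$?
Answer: $\frac{2415975}{108583580399} \approx 2.225 \cdot 10^{-5}$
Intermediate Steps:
$Q = -197212$
$H = -7$ ($H = -10 + 3 = -7$)
$z = - \frac{1}{2415975}$ ($z = \frac{1}{5 \left(-285983 - 197212\right)} = \frac{1}{5 \left(-483195\right)} = \frac{1}{5} \left(- \frac{1}{483195}\right) = - \frac{1}{2415975} \approx -4.1391 \cdot 10^{-7}$)
$\frac{1}{\left(\left(H - 135\right) - 70\right)^{2} + z} = \frac{1}{\left(\left(-7 - 135\right) - 70\right)^{2} - \frac{1}{2415975}} = \frac{1}{\left(-142 - 70\right)^{2} - \frac{1}{2415975}} = \frac{1}{\left(-212\right)^{2} - \frac{1}{2415975}} = \frac{1}{44944 - \frac{1}{2415975}} = \frac{1}{\frac{108583580399}{2415975}} = \frac{2415975}{108583580399}$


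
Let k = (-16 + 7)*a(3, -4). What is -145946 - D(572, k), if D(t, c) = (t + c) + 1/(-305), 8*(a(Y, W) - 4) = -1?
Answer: -357418817/2440 ≈ -1.4648e+5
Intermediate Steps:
a(Y, W) = 31/8 (a(Y, W) = 4 + (1/8)*(-1) = 4 - 1/8 = 31/8)
k = -279/8 (k = (-16 + 7)*(31/8) = -9*31/8 = -279/8 ≈ -34.875)
D(t, c) = -1/305 + c + t (D(t, c) = (c + t) - 1/305 = -1/305 + c + t)
-145946 - D(572, k) = -145946 - (-1/305 - 279/8 + 572) = -145946 - 1*1310577/2440 = -145946 - 1310577/2440 = -357418817/2440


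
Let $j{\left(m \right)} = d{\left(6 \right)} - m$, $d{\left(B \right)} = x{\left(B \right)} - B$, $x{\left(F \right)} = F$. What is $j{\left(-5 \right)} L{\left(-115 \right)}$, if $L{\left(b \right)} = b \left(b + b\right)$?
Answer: $132250$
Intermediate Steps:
$d{\left(B \right)} = 0$ ($d{\left(B \right)} = B - B = 0$)
$L{\left(b \right)} = 2 b^{2}$ ($L{\left(b \right)} = b 2 b = 2 b^{2}$)
$j{\left(m \right)} = - m$ ($j{\left(m \right)} = 0 - m = - m$)
$j{\left(-5 \right)} L{\left(-115 \right)} = \left(-1\right) \left(-5\right) 2 \left(-115\right)^{2} = 5 \cdot 2 \cdot 13225 = 5 \cdot 26450 = 132250$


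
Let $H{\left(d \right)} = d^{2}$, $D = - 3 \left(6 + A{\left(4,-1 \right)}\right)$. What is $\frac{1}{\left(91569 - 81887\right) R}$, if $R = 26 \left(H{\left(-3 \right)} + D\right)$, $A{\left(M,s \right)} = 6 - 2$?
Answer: $- \frac{1}{5286372} \approx -1.8917 \cdot 10^{-7}$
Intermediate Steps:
$A{\left(M,s \right)} = 4$
$D = -30$ ($D = - 3 \left(6 + 4\right) = \left(-3\right) 10 = -30$)
$R = -546$ ($R = 26 \left(\left(-3\right)^{2} - 30\right) = 26 \left(9 - 30\right) = 26 \left(-21\right) = -546$)
$\frac{1}{\left(91569 - 81887\right) R} = \frac{1}{\left(91569 - 81887\right) \left(-546\right)} = \frac{1}{9682} \left(- \frac{1}{546}\right) = - \frac{1}{5286372}$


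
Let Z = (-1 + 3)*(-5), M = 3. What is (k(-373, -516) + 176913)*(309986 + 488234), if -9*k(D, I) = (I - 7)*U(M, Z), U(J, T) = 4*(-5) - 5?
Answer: 1260502727240/9 ≈ 1.4006e+11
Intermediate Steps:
Z = -10 (Z = 2*(-5) = -10)
U(J, T) = -25 (U(J, T) = -20 - 5 = -25)
k(D, I) = -175/9 + 25*I/9 (k(D, I) = -(I - 7)*(-25)/9 = -(-7 + I)*(-25)/9 = -(175 - 25*I)/9 = -175/9 + 25*I/9)
(k(-373, -516) + 176913)*(309986 + 488234) = ((-175/9 + (25/9)*(-516)) + 176913)*(309986 + 488234) = ((-175/9 - 4300/3) + 176913)*798220 = (-13075/9 + 176913)*798220 = (1579142/9)*798220 = 1260502727240/9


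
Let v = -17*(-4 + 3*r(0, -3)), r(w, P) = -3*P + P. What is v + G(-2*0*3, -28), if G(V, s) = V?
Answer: -238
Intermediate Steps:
r(w, P) = -2*P
v = -238 (v = -17*(-4 + 3*(-2*(-3))) = -17*(-4 + 3*6) = -17*(-4 + 18) = -17*14 = -238)
v + G(-2*0*3, -28) = -238 - 2*0*3 = -238 + 0*3 = -238 + 0 = -238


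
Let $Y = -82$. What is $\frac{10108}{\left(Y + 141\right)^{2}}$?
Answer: $\frac{10108}{3481} \approx 2.9038$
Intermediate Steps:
$\frac{10108}{\left(Y + 141\right)^{2}} = \frac{10108}{\left(-82 + 141\right)^{2}} = \frac{10108}{59^{2}} = \frac{10108}{3481}$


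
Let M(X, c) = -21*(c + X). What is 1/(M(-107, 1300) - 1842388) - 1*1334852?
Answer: -2492757353733/1867441 ≈ -1.3349e+6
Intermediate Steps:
M(X, c) = -21*X - 21*c (M(X, c) = -21*(X + c) = -21*X - 21*c)
1/(M(-107, 1300) - 1842388) - 1*1334852 = 1/((-21*(-107) - 21*1300) - 1842388) - 1*1334852 = 1/((2247 - 27300) - 1842388) - 1334852 = 1/(-25053 - 1842388) - 1334852 = 1/(-1867441) - 1334852 = -1/1867441 - 1334852 = -2492757353733/1867441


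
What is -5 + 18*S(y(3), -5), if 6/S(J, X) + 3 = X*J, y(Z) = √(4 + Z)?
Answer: -253/83 - 270*√7/83 ≈ -11.655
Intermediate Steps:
S(J, X) = 6/(-3 + J*X) (S(J, X) = 6/(-3 + X*J) = 6/(-3 + J*X))
-5 + 18*S(y(3), -5) = -5 + 18*(6/(-3 + √(4 + 3)*(-5))) = -5 + 18*(6/(-3 + √7*(-5))) = -5 + 18*(6/(-3 - 5*√7)) = -5 + 108/(-3 - 5*√7)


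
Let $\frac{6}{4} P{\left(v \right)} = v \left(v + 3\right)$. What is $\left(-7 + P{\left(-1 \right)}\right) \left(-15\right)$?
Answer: $125$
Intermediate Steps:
$P{\left(v \right)} = \frac{2 v \left(3 + v\right)}{3}$ ($P{\left(v \right)} = \frac{2 v \left(v + 3\right)}{3} = \frac{2 v \left(3 + v\right)}{3}$)
$\left(-7 + P{\left(-1 \right)}\right) \left(-15\right) = \left(-7 + \frac{2}{3} \left(-1\right) \left(3 - 1\right)\right) \left(-15\right) = \left(-7 + \frac{2}{3} \left(-1\right) 2\right) \left(-15\right) = \left(-7 - \frac{4}{3}\right) \left(-15\right) = \left(- \frac{25}{3}\right) \left(-15\right) = 125$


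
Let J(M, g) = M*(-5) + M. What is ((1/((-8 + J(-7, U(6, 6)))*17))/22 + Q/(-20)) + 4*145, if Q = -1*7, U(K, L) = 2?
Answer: 4341019/7480 ≈ 580.35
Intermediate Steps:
J(M, g) = -4*M (J(M, g) = -5*M + M = -4*M)
Q = -7
((1/((-8 + J(-7, U(6, 6)))*17))/22 + Q/(-20)) + 4*145 = ((1/(-8 - 4*(-7)*17))/22 - 7/(-20)) + 4*145 = (((1/17)/(-8 + 28))*(1/22) - 7*(-1/20)) + 580 = (((1/17)/20)*(1/22) + 7/20) + 580 = (((1/20)*(1/17))*(1/22) + 7/20) + 580 = ((1/340)*(1/22) + 7/20) + 580 = (1/7480 + 7/20) + 580 = 2619/7480 + 580 = 4341019/7480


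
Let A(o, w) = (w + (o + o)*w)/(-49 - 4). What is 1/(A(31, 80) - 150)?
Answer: -53/12990 ≈ -0.0040801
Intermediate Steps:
A(o, w) = -w/53 - 2*o*w/53 (A(o, w) = (w + (2*o)*w)/(-53) = (w + 2*o*w)*(-1/53) = -w/53 - 2*o*w/53)
1/(A(31, 80) - 150) = 1/(-1/53*80*(1 + 2*31) - 150) = 1/(-1/53*80*(1 + 62) - 150) = 1/(-1/53*80*63 - 150) = 1/(-5040/53 - 150) = 1/(-12990/53) = -53/12990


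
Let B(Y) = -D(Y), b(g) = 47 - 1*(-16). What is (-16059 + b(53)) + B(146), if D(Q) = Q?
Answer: -16142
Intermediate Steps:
b(g) = 63 (b(g) = 47 + 16 = 63)
B(Y) = -Y
(-16059 + b(53)) + B(146) = (-16059 + 63) - 1*146 = -15996 - 146 = -16142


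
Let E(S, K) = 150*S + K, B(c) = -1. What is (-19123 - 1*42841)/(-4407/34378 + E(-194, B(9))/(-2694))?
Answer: -717344308506/123570215 ≈ -5805.2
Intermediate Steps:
E(S, K) = K + 150*S
(-19123 - 1*42841)/(-4407/34378 + E(-194, B(9))/(-2694)) = (-19123 - 1*42841)/(-4407/34378 + (-1 + 150*(-194))/(-2694)) = (-19123 - 42841)/(-4407*1/34378 + (-1 - 29100)*(-1/2694)) = -61964/(-4407/34378 - 29101*(-1/2694)) = -61964/(-4407/34378 + 29101/2694) = -61964/247140430/23153583 = -61964*23153583/247140430 = -717344308506/123570215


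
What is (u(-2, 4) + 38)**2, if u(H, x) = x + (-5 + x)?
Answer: 1681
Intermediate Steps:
u(H, x) = -5 + 2*x
(u(-2, 4) + 38)**2 = ((-5 + 2*4) + 38)**2 = ((-5 + 8) + 38)**2 = (3 + 38)**2 = 41**2 = 1681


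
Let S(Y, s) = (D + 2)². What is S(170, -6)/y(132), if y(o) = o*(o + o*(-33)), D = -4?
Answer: -1/139392 ≈ -7.1740e-6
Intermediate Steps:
S(Y, s) = 4 (S(Y, s) = (-4 + 2)² = (-2)² = 4)
y(o) = -32*o² (y(o) = o*(o - 33*o) = o*(-32*o) = -32*o²)
S(170, -6)/y(132) = 4/((-32*132²)) = 4/((-32*17424)) = 4/(-557568) = 4*(-1/557568) = -1/139392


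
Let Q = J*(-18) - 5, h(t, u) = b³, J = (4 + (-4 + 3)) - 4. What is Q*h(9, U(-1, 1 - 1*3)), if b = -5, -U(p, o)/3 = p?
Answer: -1625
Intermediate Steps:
U(p, o) = -3*p
J = -1 (J = (4 - 1) - 4 = 3 - 4 = -1)
h(t, u) = -125 (h(t, u) = (-5)³ = -125)
Q = 13 (Q = -1*(-18) - 5 = 18 - 5 = 13)
Q*h(9, U(-1, 1 - 1*3)) = 13*(-125) = -1625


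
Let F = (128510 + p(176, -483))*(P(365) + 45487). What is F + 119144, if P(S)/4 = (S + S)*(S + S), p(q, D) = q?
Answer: 280160736826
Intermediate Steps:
P(S) = 16*S² (P(S) = 4*((S + S)*(S + S)) = 4*((2*S)*(2*S)) = 4*(4*S²) = 16*S²)
F = 280160617682 (F = (128510 + 176)*(16*365² + 45487) = 128686*(16*133225 + 45487) = 128686*(2131600 + 45487) = 128686*2177087 = 280160617682)
F + 119144 = 280160617682 + 119144 = 280160736826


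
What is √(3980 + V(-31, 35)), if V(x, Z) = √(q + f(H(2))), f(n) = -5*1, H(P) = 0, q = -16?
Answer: √(3980 + I*√21) ≈ 63.087 + 0.0363*I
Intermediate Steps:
f(n) = -5
V(x, Z) = I*√21 (V(x, Z) = √(-16 - 5) = √(-21) = I*√21)
√(3980 + V(-31, 35)) = √(3980 + I*√21)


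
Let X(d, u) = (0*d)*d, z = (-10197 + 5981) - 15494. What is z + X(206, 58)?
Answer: -19710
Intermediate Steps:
z = -19710 (z = -4216 - 15494 = -19710)
X(d, u) = 0 (X(d, u) = 0*d = 0)
z + X(206, 58) = -19710 + 0 = -19710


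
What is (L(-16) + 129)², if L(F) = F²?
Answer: 148225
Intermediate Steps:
(L(-16) + 129)² = ((-16)² + 129)² = (256 + 129)² = 385² = 148225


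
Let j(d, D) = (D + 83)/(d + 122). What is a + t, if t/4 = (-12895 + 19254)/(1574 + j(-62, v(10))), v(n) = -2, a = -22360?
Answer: -703987800/31507 ≈ -22344.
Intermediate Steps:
j(d, D) = (83 + D)/(122 + d)
t = 508720/31507 (t = 4*((-12895 + 19254)/(1574 + (83 - 2)/(122 - 62))) = 4*(6359/(1574 + 81/60)) = 4*(6359/(1574 + (1/60)*81)) = 4*(6359/(1574 + 27/20)) = 4*(6359/(31507/20)) = 4*(6359*(20/31507)) = 4*(127180/31507) = 508720/31507 ≈ 16.146)
a + t = -22360 + 508720/31507 = -703987800/31507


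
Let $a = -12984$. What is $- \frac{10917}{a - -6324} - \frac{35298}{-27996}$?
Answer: $\frac{5006639}{1726420} \approx 2.9$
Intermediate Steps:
$- \frac{10917}{a - -6324} - \frac{35298}{-27996} = - \frac{10917}{-12984 - -6324} - \frac{35298}{-27996} = - \frac{10917}{-12984 + 6324} - - \frac{5883}{4666} = - \frac{10917}{-6660} + \frac{5883}{4666} = \left(-10917\right) \left(- \frac{1}{6660}\right) + \frac{5883}{4666} = \frac{1213}{740} + \frac{5883}{4666} = \frac{5006639}{1726420}$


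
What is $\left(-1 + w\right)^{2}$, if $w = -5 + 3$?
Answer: $9$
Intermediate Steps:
$w = -2$
$\left(-1 + w\right)^{2} = \left(-1 - 2\right)^{2} = \left(-3\right)^{2} = 9$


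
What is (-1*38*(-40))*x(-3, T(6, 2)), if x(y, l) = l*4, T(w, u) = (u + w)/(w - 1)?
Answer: 9728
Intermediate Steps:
T(w, u) = (u + w)/(-1 + w)
x(y, l) = 4*l
(-1*38*(-40))*x(-3, T(6, 2)) = (-1*38*(-40))*(4*((2 + 6)/(-1 + 6))) = (-38*(-40))*(4*(8/5)) = 1520*(4*((⅕)*8)) = 1520*(4*(8/5)) = 1520*(32/5) = 9728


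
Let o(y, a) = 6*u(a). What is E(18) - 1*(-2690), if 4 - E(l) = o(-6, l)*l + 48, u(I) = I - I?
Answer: 2646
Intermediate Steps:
u(I) = 0
o(y, a) = 0 (o(y, a) = 6*0 = 0)
E(l) = -44 (E(l) = 4 - (0*l + 48) = 4 - (0 + 48) = 4 - 1*48 = 4 - 48 = -44)
E(18) - 1*(-2690) = -44 - 1*(-2690) = -44 + 2690 = 2646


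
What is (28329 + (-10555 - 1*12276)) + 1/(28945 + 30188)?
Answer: 325113235/59133 ≈ 5498.0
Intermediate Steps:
(28329 + (-10555 - 1*12276)) + 1/(28945 + 30188) = (28329 + (-10555 - 12276)) + 1/59133 = (28329 - 22831) + 1/59133 = 5498 + 1/59133 = 325113235/59133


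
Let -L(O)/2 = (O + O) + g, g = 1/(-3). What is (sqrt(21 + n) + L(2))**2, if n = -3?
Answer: 646/9 - 44*sqrt(2) ≈ 9.5524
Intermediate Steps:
g = -1/3 ≈ -0.33333
L(O) = 2/3 - 4*O (L(O) = -2*((O + O) - 1/3) = -2*(2*O - 1/3) = -2*(-1/3 + 2*O) = 2/3 - 4*O)
(sqrt(21 + n) + L(2))**2 = (sqrt(21 - 3) + (2/3 - 4*2))**2 = (sqrt(18) + (2/3 - 8))**2 = (3*sqrt(2) - 22/3)**2 = (-22/3 + 3*sqrt(2))**2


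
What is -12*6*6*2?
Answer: -864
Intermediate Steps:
-12*6*6*2 = -432*2 = -12*72 = -864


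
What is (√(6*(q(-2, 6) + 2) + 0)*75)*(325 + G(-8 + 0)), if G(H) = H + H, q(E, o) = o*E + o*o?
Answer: 46350*√39 ≈ 2.8946e+5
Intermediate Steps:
q(E, o) = o² + E*o (q(E, o) = E*o + o² = o² + E*o)
G(H) = 2*H
(√(6*(q(-2, 6) + 2) + 0)*75)*(325 + G(-8 + 0)) = (√(6*(6*(-2 + 6) + 2) + 0)*75)*(325 + 2*(-8 + 0)) = (√(6*(6*4 + 2) + 0)*75)*(325 + 2*(-8)) = (√(6*(24 + 2) + 0)*75)*(325 - 16) = (√(6*26 + 0)*75)*309 = (√(156 + 0)*75)*309 = (√156*75)*309 = ((2*√39)*75)*309 = (150*√39)*309 = 46350*√39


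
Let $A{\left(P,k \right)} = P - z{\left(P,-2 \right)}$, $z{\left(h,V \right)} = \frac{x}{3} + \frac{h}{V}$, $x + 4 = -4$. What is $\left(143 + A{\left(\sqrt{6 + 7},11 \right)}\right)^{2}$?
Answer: $\frac{764929}{36} + 437 \sqrt{13} \approx 22824.0$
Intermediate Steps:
$x = -8$ ($x = -4 - 4 = -8$)
$z{\left(h,V \right)} = - \frac{8}{3} + \frac{h}{V}$
$A{\left(P,k \right)} = \frac{8}{3} + \frac{3 P}{2}$ ($A{\left(P,k \right)} = P - \left(- \frac{8}{3} + \frac{P}{-2}\right) = P - \left(- \frac{8}{3} + P \left(- \frac{1}{2}\right)\right) = P - \left(- \frac{8}{3} - \frac{P}{2}\right) = P + \left(\frac{8}{3} + \frac{P}{2}\right) = \frac{8}{3} + \frac{3 P}{2}$)
$\left(143 + A{\left(\sqrt{6 + 7},11 \right)}\right)^{2} = \left(143 + \left(\frac{8}{3} + \frac{3 \sqrt{6 + 7}}{2}\right)\right)^{2} = \left(143 + \left(\frac{8}{3} + \frac{3 \sqrt{13}}{2}\right)\right)^{2} = \left(\frac{437}{3} + \frac{3 \sqrt{13}}{2}\right)^{2}$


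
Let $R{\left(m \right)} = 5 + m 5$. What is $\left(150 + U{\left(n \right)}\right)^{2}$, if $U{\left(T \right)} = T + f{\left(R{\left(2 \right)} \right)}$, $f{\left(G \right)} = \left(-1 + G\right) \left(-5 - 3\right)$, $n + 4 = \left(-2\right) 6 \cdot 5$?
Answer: $676$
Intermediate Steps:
$R{\left(m \right)} = 5 + 5 m$
$n = -64$ ($n = -4 + \left(-2\right) 6 \cdot 5 = -4 - 60 = -64$)
$f{\left(G \right)} = 8 - 8 G$ ($f{\left(G \right)} = \left(-1 + G\right) \left(-8\right) = 8 - 8 G$)
$U{\left(T \right)} = -112 + T$ ($U{\left(T \right)} = T + \left(8 - 8 \left(5 + 5 \cdot 2\right)\right) = T + \left(8 - 8 \left(5 + 10\right)\right) = T + \left(8 - 120\right) = T - 112 = -112 + T$)
$\left(150 + U{\left(n \right)}\right)^{2} = \left(150 - 176\right)^{2} = \left(-26\right)^{2} = 676$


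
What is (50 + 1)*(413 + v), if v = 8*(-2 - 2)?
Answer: 19431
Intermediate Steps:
v = -32 (v = 8*(-4) = -32)
(50 + 1)*(413 + v) = (50 + 1)*(413 - 32) = 51*381 = 19431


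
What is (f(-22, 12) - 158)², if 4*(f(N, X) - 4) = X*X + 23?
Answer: 201601/16 ≈ 12600.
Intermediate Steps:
f(N, X) = 39/4 + X²/4 (f(N, X) = 4 + (X*X + 23)/4 = 4 + (X² + 23)/4 = 4 + (23 + X²)/4 = 4 + (23/4 + X²/4) = 39/4 + X²/4)
(f(-22, 12) - 158)² = ((39/4 + (¼)*12²) - 158)² = ((39/4 + (¼)*144) - 158)² = ((39/4 + 36) - 158)² = (183/4 - 158)² = (-449/4)² = 201601/16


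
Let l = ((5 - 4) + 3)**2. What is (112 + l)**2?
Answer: 16384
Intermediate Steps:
l = 16 (l = (1 + 3)**2 = 4**2 = 16)
(112 + l)**2 = (112 + 16)**2 = 128**2 = 16384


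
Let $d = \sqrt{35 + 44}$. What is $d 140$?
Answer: $140 \sqrt{79} \approx 1244.3$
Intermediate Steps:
$d = \sqrt{79} \approx 8.8882$
$d 140 = \sqrt{79} \cdot 140 = 140 \sqrt{79}$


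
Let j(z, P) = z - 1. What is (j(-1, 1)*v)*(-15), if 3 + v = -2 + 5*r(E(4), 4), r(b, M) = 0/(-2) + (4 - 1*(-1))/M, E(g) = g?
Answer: 75/2 ≈ 37.500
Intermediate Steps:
j(z, P) = -1 + z
r(b, M) = 5/M (r(b, M) = 0*(-½) + (4 + 1)/M = 0 + 5/M = 5/M)
v = 5/4 (v = -3 + (-2 + 5*(5/4)) = -3 + (-2 + 25/4) = -3 + 17/4 = 5/4 ≈ 1.2500)
(j(-1, 1)*v)*(-15) = ((-1 - 1)*(5/4))*(-15) = -2*5/4*(-15) = -5/2*(-15) = 75/2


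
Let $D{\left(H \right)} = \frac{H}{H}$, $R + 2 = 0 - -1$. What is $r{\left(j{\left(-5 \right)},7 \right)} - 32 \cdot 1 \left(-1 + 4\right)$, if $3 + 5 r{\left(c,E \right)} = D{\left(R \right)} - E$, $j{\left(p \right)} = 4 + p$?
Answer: $- \frac{489}{5} \approx -97.8$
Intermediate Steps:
$R = -1$ ($R = -2 + \left(0 - -1\right) = -2 + \left(0 + 1\right) = -2 + 1 = -1$)
$D{\left(H \right)} = 1$
$r{\left(c,E \right)} = - \frac{2}{5} - \frac{E}{5}$ ($r{\left(c,E \right)} = - \frac{3}{5} + \frac{1 - E}{5} = - \frac{3}{5} - \left(- \frac{1}{5} + \frac{E}{5}\right) = - \frac{2}{5} - \frac{E}{5}$)
$r{\left(j{\left(-5 \right)},7 \right)} - 32 \cdot 1 \left(-1 + 4\right) = \left(- \frac{2}{5} - \frac{7}{5}\right) - 32 \cdot 1 \left(-1 + 4\right) = \left(- \frac{2}{5} - \frac{7}{5}\right) - 32 \cdot 1 \cdot 3 = - \frac{9}{5} - 96 = - \frac{489}{5}$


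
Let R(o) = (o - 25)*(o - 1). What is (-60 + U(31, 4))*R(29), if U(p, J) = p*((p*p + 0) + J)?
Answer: 3343760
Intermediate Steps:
U(p, J) = p*(J + p**2) (U(p, J) = p*((p**2 + 0) + J) = p*(p**2 + J) = p*(J + p**2))
R(o) = (-1 + o)*(-25 + o) (R(o) = (-25 + o)*(-1 + o) = (-1 + o)*(-25 + o))
(-60 + U(31, 4))*R(29) = (-60 + 31*(4 + 31**2))*(25 + 29**2 - 26*29) = (-60 + 31*(4 + 961))*(25 + 841 - 754) = (-60 + 31*965)*112 = (-60 + 29915)*112 = 29855*112 = 3343760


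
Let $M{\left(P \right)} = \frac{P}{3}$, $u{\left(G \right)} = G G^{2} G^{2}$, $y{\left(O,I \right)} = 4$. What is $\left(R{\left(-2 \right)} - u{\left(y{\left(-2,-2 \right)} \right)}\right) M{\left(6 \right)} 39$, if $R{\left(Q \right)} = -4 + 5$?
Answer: $-79794$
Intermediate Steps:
$u{\left(G \right)} = G^{5}$ ($u{\left(G \right)} = G^{3} G^{2} = G^{5}$)
$M{\left(P \right)} = \frac{P}{3}$ ($M{\left(P \right)} = P \frac{1}{3} = \frac{P}{3}$)
$R{\left(Q \right)} = 1$
$\left(R{\left(-2 \right)} - u{\left(y{\left(-2,-2 \right)} \right)}\right) M{\left(6 \right)} 39 = \left(1 - 4^{5}\right) \frac{1}{3} \cdot 6 \cdot 39 = \left(1 - 1024\right) 2 \cdot 39 = \left(-1023\right) 2 \cdot 39 = \left(-2046\right) 39 = -79794$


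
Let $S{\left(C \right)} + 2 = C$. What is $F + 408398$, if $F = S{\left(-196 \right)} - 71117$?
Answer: $337083$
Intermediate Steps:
$S{\left(C \right)} = -2 + C$
$F = -71315$ ($F = \left(-2 - 196\right) - 71117 = -198 - 71117 = -71315$)
$F + 408398 = -71315 + 408398 = 337083$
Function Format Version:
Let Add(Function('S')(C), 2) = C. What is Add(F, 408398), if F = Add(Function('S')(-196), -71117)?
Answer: 337083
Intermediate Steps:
Function('S')(C) = Add(-2, C)
F = -71315 (F = Add(Add(-2, -196), -71117) = Add(-198, -71117) = -71315)
Add(F, 408398) = Add(-71315, 408398) = 337083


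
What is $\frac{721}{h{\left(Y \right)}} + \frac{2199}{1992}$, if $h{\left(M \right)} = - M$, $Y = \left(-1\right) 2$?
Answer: $\frac{240105}{664} \approx 361.6$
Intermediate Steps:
$Y = -2$
$\frac{721}{h{\left(Y \right)}} + \frac{2199}{1992} = \frac{721}{\left(-1\right) \left(-2\right)} + \frac{2199}{1992} = \frac{721}{2} + 2199 \cdot \frac{1}{1992} = 721 \cdot \frac{1}{2} + \frac{733}{664} = \frac{721}{2} + \frac{733}{664} = \frac{240105}{664}$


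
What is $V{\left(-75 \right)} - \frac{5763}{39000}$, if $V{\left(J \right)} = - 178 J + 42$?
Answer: $\frac{174094079}{13000} \approx 13392.0$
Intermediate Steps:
$V{\left(J \right)} = 42 - 178 J$
$V{\left(-75 \right)} - \frac{5763}{39000} = \left(42 - -13350\right) - \frac{5763}{39000} = \left(42 + 13350\right) - \frac{1921}{13000} = 13392 - \frac{1921}{13000} = \frac{174094079}{13000}$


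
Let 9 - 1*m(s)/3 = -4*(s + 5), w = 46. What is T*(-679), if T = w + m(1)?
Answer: -98455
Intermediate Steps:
m(s) = 87 + 12*s (m(s) = 27 - (-12)*(s + 5) = 27 - (-12)*(5 + s) = 27 - 3*(-20 - 4*s) = 27 + (60 + 12*s) = 87 + 12*s)
T = 145 (T = 46 + (87 + 12*1) = 46 + (87 + 12) = 46 + 99 = 145)
T*(-679) = 145*(-679) = -98455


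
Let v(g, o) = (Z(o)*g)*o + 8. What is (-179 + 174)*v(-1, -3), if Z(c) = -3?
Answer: 5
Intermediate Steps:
v(g, o) = 8 - 3*g*o (v(g, o) = (-3*g)*o + 8 = -3*g*o + 8 = 8 - 3*g*o)
(-179 + 174)*v(-1, -3) = (-179 + 174)*(8 - 3*(-1)*(-3)) = -5*(8 - 9) = -5*(-1) = 5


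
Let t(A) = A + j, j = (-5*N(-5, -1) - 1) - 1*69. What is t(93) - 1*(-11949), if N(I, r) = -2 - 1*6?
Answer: 12012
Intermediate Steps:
N(I, r) = -8 (N(I, r) = -2 - 6 = -8)
j = -30 (j = (-5*(-8) - 1) - 1*69 = (40 - 1) - 69 = 39 - 69 = -30)
t(A) = -30 + A (t(A) = A - 30 = -30 + A)
t(93) - 1*(-11949) = (-30 + 93) - 1*(-11949) = 63 + 11949 = 12012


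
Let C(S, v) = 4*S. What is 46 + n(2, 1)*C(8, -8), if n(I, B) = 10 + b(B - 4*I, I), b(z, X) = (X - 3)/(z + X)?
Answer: 1862/5 ≈ 372.40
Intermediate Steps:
b(z, X) = (-3 + X)/(X + z)
n(I, B) = 10 + (-3 + I)/(B - 3*I) (n(I, B) = 10 + (-3 + I)/(I + (B - 4*I)) = 10 + (-3 + I)/(B - 3*I))
46 + n(2, 1)*C(8, -8) = 46 + ((-3 - 29*2 + 10*1)/(1 - 3*2))*(4*8) = 46 + ((-3 - 58 + 10)/(1 - 6))*32 = 46 + (-51/(-5))*32 = 46 - ⅕*(-51)*32 = 46 + (51/5)*32 = 46 + 1632/5 = 1862/5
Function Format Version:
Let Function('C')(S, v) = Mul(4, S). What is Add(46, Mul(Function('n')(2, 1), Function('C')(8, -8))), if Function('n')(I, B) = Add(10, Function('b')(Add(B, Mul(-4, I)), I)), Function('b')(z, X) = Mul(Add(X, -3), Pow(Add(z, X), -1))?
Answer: Rational(1862, 5) ≈ 372.40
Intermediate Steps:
Function('b')(z, X) = Mul(Pow(Add(X, z), -1), Add(-3, X)) (Function('b')(z, X) = Mul(Add(-3, X), Pow(Add(X, z), -1)) = Mul(Pow(Add(X, z), -1), Add(-3, X)))
Function('n')(I, B) = Add(10, Mul(Pow(Add(B, Mul(-3, I)), -1), Add(-3, I))) (Function('n')(I, B) = Add(10, Mul(Pow(Add(I, Add(B, Mul(-4, I))), -1), Add(-3, I))) = Add(10, Mul(Pow(Add(B, Mul(-3, I)), -1), Add(-3, I))))
Add(46, Mul(Function('n')(2, 1), Function('C')(8, -8))) = Add(46, Mul(Mul(Pow(Add(1, Mul(-3, 2)), -1), Add(-3, Mul(-29, 2), Mul(10, 1))), Mul(4, 8))) = Add(46, Mul(Mul(Pow(Add(1, -6), -1), Add(-3, -58, 10)), 32)) = Add(46, Mul(Mul(Pow(-5, -1), -51), 32)) = Add(46, Mul(Mul(Rational(-1, 5), -51), 32)) = Add(46, Mul(Rational(51, 5), 32)) = Add(46, Rational(1632, 5)) = Rational(1862, 5)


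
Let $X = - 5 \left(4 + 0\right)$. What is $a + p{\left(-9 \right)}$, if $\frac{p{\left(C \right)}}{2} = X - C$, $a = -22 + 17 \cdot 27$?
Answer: $415$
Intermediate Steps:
$X = -20$ ($X = \left(-5\right) 4 = -20$)
$a = 437$ ($a = -22 + 459 = 437$)
$p{\left(C \right)} = -40 - 2 C$ ($p{\left(C \right)} = 2 \left(-20 - C\right) = -40 - 2 C$)
$a + p{\left(-9 \right)} = 437 - 22 = 415$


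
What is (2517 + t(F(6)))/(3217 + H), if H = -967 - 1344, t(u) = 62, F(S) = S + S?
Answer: 2579/906 ≈ 2.8466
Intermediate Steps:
F(S) = 2*S
H = -2311
(2517 + t(F(6)))/(3217 + H) = (2517 + 62)/(3217 - 2311) = 2579/906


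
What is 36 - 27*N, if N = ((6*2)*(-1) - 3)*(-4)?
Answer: -1584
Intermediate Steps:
N = 60 (N = (12*(-1) - 3)*(-4) = (-12 - 3)*(-4) = -15*(-4) = 60)
36 - 27*N = 36 - 27*60 = 36 - 1620 = -1584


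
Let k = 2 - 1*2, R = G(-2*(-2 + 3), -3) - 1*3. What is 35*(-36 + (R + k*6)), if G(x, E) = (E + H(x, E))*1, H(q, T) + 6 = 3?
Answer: -1575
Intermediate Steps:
H(q, T) = -3 (H(q, T) = -6 + 3 = -3)
G(x, E) = -3 + E (G(x, E) = (E - 3)*1 = (-3 + E)*1 = -3 + E)
R = -9 (R = (-3 - 3) - 1*3 = -6 - 3 = -9)
k = 0 (k = 2 - 2 = 0)
35*(-36 + (R + k*6)) = 35*(-36 + (-9 + 0*6)) = 35*(-36 + (-9 + 0)) = 35*(-36 - 9) = 35*(-45) = -1575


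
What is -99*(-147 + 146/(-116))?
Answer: 851301/58 ≈ 14678.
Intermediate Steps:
-99*(-147 + 146/(-116)) = -99*(-147 + 146*(-1/116)) = -99*(-147 - 73/58) = -99*(-8599/58) = 851301/58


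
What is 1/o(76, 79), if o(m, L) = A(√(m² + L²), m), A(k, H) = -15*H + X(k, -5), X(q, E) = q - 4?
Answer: -1144/1296719 - √12017/1296719 ≈ -0.00096676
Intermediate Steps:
X(q, E) = -4 + q
A(k, H) = -4 + k - 15*H (A(k, H) = -15*H + (-4 + k) = -4 + k - 15*H)
o(m, L) = -4 + √(L² + m²) - 15*m (o(m, L) = -4 + √(m² + L²) - 15*m = -4 + √(L² + m²) - 15*m)
1/o(76, 79) = 1/(-4 + √(79² + 76²) - 15*76) = 1/(-4 + √(6241 + 5776) - 1140) = 1/(-4 + √12017 - 1140) = 1/(-1144 + √12017)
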